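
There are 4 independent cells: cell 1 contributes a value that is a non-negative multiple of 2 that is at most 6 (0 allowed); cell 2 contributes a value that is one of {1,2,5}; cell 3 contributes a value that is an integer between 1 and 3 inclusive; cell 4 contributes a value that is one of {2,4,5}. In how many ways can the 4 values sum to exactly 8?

The generating function for the choices is (1 + q^2 + q^4 + q^6)·(q + q^2 + q^5)·(q + q^2 + q^3)·(q^2 + q^4 + q^5); the count is [q^8].
(1 + q^2 + q^4 + q^6) has coefficients 1,0,1,0,1,0,1 for degrees 0…6.
(q + q^2 + q^5) has coefficients 0,1,1,0,0,1,0,0,0 for degrees 0…8.
Multiplying by (q + q^2 + q^3) gives running coefficients 0,0,1,2,2,1,1,1,1 for degrees 0…8.
Finally multiplying by (q^2 + q^4 + q^5), the product of all factors after the first has coefficients 0,0,0,0,1,2,3,4,5 for degrees 0…8.
[q^8] = 1·5 + 1·3 + 1·1 + 1·0 = 9.

9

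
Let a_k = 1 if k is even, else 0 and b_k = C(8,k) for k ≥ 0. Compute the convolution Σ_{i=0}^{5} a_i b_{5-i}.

120

Write out a_i and b_{5-i} for i = 0,…,5 and sum the products.
Σ = 1·56 + 0·70 + 1·56 + 0·28 + 1·8 + 0·1 = 120.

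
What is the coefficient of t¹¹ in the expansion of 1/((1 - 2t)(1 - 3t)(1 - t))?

788970

Partial fractions give a closed form: a_n = (-4)·2^n + (9/2)·3^n + (1/2)·1^n.
At n = 11: a_11 = 788970.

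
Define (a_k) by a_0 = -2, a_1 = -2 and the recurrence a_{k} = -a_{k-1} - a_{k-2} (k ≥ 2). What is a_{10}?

-2

The ordinary generating function has denominator 1 + z + z^2.
Iterating the recurrence: a_0,…,a_{10} = -2, -2, 4, -2, -2, 4, -2, -2, 4, -2, -2.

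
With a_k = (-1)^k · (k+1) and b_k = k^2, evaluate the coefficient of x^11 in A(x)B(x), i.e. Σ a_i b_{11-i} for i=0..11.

36

The convolution is the t^11 coefficient of A(t)B(t).
Σ = 1·121 − 2·100 + 3·81 − 4·64 + 5·49 − 6·36 + 7·25 − 8·16 + 9·9 − 10·4 + 11·1 − 12·0 = 36.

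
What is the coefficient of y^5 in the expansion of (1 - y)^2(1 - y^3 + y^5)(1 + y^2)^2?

-4

(1 - y)^2 has coefficients 1,-2,1 for degrees 0…2.
(1 - y^3 + y^5) has coefficients 1,0,0,-1,0,1 for degrees 0…5.
Finally multiplying by (1 + y^2)^2, the product of all factors after the first has coefficients 1,0,2,-1,1,-1 for degrees 0…5.
[y^5] = 1·(-1) − 2·1 + 1·(-1) = -4.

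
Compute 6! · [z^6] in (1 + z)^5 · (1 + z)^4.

60480

The EGF product rule gives c_6 = Σ_{k_1+k_2=6} C(6; k_1,k_2) · ∏ g_i(k_i), where (1+z)^5 gives the falling factorial (5)_k; (1+z)^4 gives the falling factorial (4)_k.
g_1(k) for k = 0…6: 1, 5, 20, 60, 120, 120, 0.
g_2(k) for k = 0…6: 1, 4, 12, 24, 24, 0, 0.
c_6 = Σ_k C(6,k)·g_1(k)·g_2(6−k) = 15·20·24 + 20·60·24 + 15·120·12 + 6·120·4 = 7200 + 28800 + 21600 + 2880 = 60480.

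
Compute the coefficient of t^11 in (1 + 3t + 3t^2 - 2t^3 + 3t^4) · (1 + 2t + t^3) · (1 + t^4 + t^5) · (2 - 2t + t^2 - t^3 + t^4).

(1 + 3t + 3t^2 - 2t^3 + 3t^4) has coefficients 1,3,3,-2,3 for degrees 0…4.
(1 + 2t + t^3) has coefficients 1,2,0,1,0,0,0,0,0,0,0,0 for degrees 0…11.
Multiplying by (1 + t^4 + t^5) gives running coefficients 1,2,0,1,1,3,2,1,1,0,0,0 for degrees 0…11.
Finally multiplying by (2 - 2t + t^2 - t^3 + t^4), the product of all factors after the first has coefficients 2,2,-3,3,-1,7,-2,1,0,0,2,0 for degrees 0…11.
[t^11] = 1·0 + 3·2 + 3·0 − 2·0 + 3·1 = 9.

9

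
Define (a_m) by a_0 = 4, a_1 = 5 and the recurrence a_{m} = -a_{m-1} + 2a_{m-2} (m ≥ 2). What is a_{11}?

687

The ordinary generating function has denominator 1 + t - 2t^2.
Iterating the recurrence: a_0,…,a_{11} = 4, 5, 3, 7, -1, 15, -17, 47, -81, 175, -337, 687.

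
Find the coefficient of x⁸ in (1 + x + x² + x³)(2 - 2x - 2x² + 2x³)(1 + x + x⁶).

-2

(1 + x + x² + x³) has coefficients 1,1,1,1 for degrees 0…3.
(2 - 2x - 2x² + 2x³) has coefficients 2,-2,-2,2,0,0,0,0,0 for degrees 0…8.
Finally multiplying by (1 + x + x⁶), the product of all factors after the first has coefficients 2,0,-4,0,2,0,2,-2,-2 for degrees 0…8.
[x⁸] = 1·(-2) + 1·(-2) + 1·2 + 1·0 = -2.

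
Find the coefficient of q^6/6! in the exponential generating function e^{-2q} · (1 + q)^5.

The EGF product rule gives c_6 = Σ_{k_1+k_2=6} C(6; k_1,k_2) · ∏ g_i(k_i), where e^{-2q} gives (-2)^k; (1+q)^5 gives the falling factorial (5)_k.
g_1(k) for k = 0…6: 1, -2, 4, -8, 16, -32, 64.
g_2(k) for k = 0…6: 1, 5, 20, 60, 120, 120, 0.
c_6 = Σ_k C(6,k)·g_1(k)·g_2(6−k) = 6·(-2)·120 + 15·4·120 + 20·(-8)·60 + 15·16·20 + 6·(-32)·5 + 1·64·1 = −1440 + 7200 − 9600 + 4800 − 960 + 64 = 64.

64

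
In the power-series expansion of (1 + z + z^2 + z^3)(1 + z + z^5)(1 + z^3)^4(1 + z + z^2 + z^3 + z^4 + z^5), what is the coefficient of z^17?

55

(1 + z + z^2 + z^3) has coefficients 1,1,1,1 for degrees 0…3.
(1 + z + z^5) has coefficients 1,1,0,0,0,1,0,0,0,0,0,0,0,0,0,0,0,0 for degrees 0…17.
Multiplying by (1 + z^3)^4 gives running coefficients 1,1,0,4,4,1,6,6,4,4,4,6,1,1,4,0,0,1 for degrees 0…17.
Finally multiplying by (1 + z + z^2 + z^3 + z^4 + z^5), the product of all factors after the first has coefficients 1,2,2,6,10,11,16,21,25,25,25,30,25,20,20,16,12,7 for degrees 0…17.
[z^17] = 1·7 + 1·12 + 1·16 + 1·20 = 55.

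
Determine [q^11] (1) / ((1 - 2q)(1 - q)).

4095

The denominator gives the recurrence a_n = 3a_(n−1) − 2a_(n−2) for n ≥ 2; the numerator fixes a_0 = 1, a_1 = 3.
Iterating: 1, 3, 7, 15, 31, 63, 127, 255, 511, 1023, 2047, 4095, so a_11 = 4095.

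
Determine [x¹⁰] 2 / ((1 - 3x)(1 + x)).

88574

Partial fractions give a closed form: a_n = (3/2)·3^n + (1/2)·(-1)^n.
At n = 10: a_10 = 88574.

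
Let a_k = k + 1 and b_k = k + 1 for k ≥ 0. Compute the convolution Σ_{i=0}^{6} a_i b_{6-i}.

Write out a_i and b_{6-i} for i = 0,…,6 and sum the products.
Σ = 1·7 + 2·6 + 3·5 + 4·4 + 5·3 + 6·2 + 7·1 = 84.

84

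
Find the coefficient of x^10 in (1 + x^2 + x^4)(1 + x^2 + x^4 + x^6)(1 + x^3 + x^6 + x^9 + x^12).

4

(1 + x^2 + x^4) has coefficients 1,0,1,0,1 for degrees 0…4.
(1 + x^2 + x^4 + x^6) has coefficients 1,0,1,0,1,0,1,0,0,0,0 for degrees 0…10.
Finally multiplying by (1 + x^3 + x^6 + x^9 + x^12), the product of all factors after the first has coefficients 1,0,1,1,1,1,2,1,1,2,1 for degrees 0…10.
[x^10] = 1·1 + 1·1 + 1·2 = 4.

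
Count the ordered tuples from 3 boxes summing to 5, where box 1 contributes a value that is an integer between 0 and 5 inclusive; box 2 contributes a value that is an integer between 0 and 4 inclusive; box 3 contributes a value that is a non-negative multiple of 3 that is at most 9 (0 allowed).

8

The generating function for the choices is (1 + y + y^2 + y^3 + y^4 + y^5)·(1 + y + y^2 + y^3 + y^4)·(1 + y^3 + y^6 + y^9); the count is [y^5].
(1 + y + y^2 + y^3 + y^4 + y^5) has coefficients 1,1,1,1,1,1 for degrees 0…5.
(1 + y + y^2 + y^3 + y^4) has coefficients 1,1,1,1,1,0 for degrees 0…5.
Finally multiplying by (1 + y^3 + y^6 + y^9), the product of all factors after the first has coefficients 1,1,1,2,2,1 for degrees 0…5.
[y^5] = 1·1 + 1·2 + 1·2 + 1·1 + 1·1 + 1·1 = 8.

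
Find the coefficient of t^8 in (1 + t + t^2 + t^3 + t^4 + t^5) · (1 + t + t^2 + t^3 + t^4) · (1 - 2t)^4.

-6

(1 + t + t^2 + t^3 + t^4 + t^5) has coefficients 1,1,1,1,1,1 for degrees 0…5.
(1 + t + t^2 + t^3 + t^4) has coefficients 1,1,1,1,1,0,0,0,0 for degrees 0…8.
Finally multiplying by (1 - 2t)^4, the product of all factors after the first has coefficients 1,-7,17,-15,1,0,8,-16,16 for degrees 0…8.
[t^8] = 1·16 + 1·(-16) + 1·8 + 1·0 + 1·1 + 1·(-15) = -6.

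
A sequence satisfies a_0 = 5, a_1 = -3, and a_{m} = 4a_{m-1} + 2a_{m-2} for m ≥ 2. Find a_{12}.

The ordinary generating function has denominator 1 - 4x - 2x^2.
Iterating the recurrence: a_0,…,a_{12} = 5, -3, -2, -14, -60, -268, -1192, -5304, -23600, -105008, -467232, -2078944, -9250240.

-9250240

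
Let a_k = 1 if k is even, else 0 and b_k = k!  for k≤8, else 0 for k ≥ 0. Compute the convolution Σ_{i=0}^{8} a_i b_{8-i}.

41067

This is [x^8] in the product of the two ordinary generating functions.
Σ = 1·40320 + 0·5040 + 1·720 + 0·120 + 1·24 + 0·6 + 1·2 + 0·1 + 1·1 = 41067.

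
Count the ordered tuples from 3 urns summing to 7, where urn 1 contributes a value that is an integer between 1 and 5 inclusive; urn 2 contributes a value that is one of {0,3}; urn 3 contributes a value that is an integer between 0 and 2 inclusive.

4

The generating function for the choices is (x + x² + x³ + x⁴ + x⁵)·(1 + x³)·(1 + x + x²); the count is [x⁷].
(x + x² + x³ + x⁴ + x⁵) has coefficients 0,1,1,1,1,1 for degrees 0…5.
(1 + x³) has coefficients 1,0,0,1,0,0,0,0 for degrees 0…7.
Finally multiplying by (1 + x + x²), the product of all factors after the first has coefficients 1,1,1,1,1,1,0,0 for degrees 0…7.
[x⁷] = 1·0 + 1·1 + 1·1 + 1·1 + 1·1 = 4.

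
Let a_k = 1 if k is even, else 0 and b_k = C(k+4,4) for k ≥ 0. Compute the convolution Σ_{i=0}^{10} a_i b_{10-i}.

Write out a_i and b_{10-i} for i = 0,…,10 and sum the products.
Σ = 1·1001 + 0·715 + 1·495 + 0·330 + 1·210 + 0·126 + 1·70 + 0·35 + 1·15 + 0·5 + 1·1 = 1792.

1792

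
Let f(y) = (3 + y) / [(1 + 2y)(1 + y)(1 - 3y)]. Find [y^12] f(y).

Partial fractions give a closed form: a_n = (2)·(-2)^n + (-1/2)·(-1)^n + (3/2)·3^n.
At n = 12: a_12 = 805353.

805353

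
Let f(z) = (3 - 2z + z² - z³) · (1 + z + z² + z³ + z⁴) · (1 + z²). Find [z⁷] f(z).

-3

(3 - 2z + z² - z³) has coefficients 3,-2,1,-1 for degrees 0…3.
(1 + z + z² + z³ + z⁴) has coefficients 1,1,1,1,1,0,0,0 for degrees 0…7.
Finally multiplying by (1 + z²), the product of all factors after the first has coefficients 1,1,2,2,2,1,1,0 for degrees 0…7.
[z⁷] = 3·0 − 2·1 + 1·1 − 1·2 = -3.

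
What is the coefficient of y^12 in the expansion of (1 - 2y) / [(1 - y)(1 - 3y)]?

Partial fractions give a closed form: a_n = (1/2)·1^n + (1/2)·3^n.
At n = 12: a_12 = 265721.

265721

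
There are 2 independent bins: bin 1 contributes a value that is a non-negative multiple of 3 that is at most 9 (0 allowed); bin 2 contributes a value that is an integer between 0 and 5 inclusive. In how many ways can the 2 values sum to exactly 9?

The generating function for the choices is (1 + y³ + y⁶ + y⁹)·(1 + y + y² + y³ + y⁴ + y⁵); the count is [y⁹].
(1 + y³ + y⁶ + y⁹) has coefficients 1,0,0,1,0,0,1,0,0,1 for degrees 0…9.
(1 + y + y² + y³ + y⁴ + y⁵) has coefficients 1,1,1,1,1,1,0,0,0,0 for degrees 0…9.
[y⁹] = 1·0 + 1·0 + 1·1 + 1·1 = 2.

2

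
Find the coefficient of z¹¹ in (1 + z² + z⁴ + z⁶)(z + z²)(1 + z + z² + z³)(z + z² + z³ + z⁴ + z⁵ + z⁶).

(1 + z² + z⁴ + z⁶) has coefficients 1,0,1,0,1,0,1 for degrees 0…6.
(z + z²) has coefficients 0,1,1,0,0,0,0,0,0,0,0,0 for degrees 0…11.
Multiplying by (1 + z + z² + z³) gives running coefficients 0,1,2,2,2,1,0,0,0,0,0,0 for degrees 0…11.
Finally multiplying by (z + z² + z³ + z⁴ + z⁵ + z⁶), the product of all factors after the first has coefficients 0,0,1,3,5,7,8,8,7,5,3,1 for degrees 0…11.
[z¹¹] = 1·1 + 1·5 + 1·8 + 1·7 = 21.

21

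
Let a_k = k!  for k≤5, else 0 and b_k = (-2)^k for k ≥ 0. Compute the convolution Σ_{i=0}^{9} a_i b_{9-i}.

The convolution is the x^9 coefficient of A(x)B(x).
Σ = 1·(-512) + 1·256 + 2·(-128) + 6·64 + 24·(-32) + 120·16 + 0·(-8) + 0·4 + 0·(-2) + 0·1 = 1024.

1024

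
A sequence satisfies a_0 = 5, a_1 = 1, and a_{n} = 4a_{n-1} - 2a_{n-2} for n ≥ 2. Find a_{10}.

The ordinary generating function has denominator 1 - 4y + 2y^2.
Iterating the recurrence: a_0,…,a_{10} = 5, 1, -6, -26, -92, -316, -1080, -3688, -12592, -42992, -146784.

-146784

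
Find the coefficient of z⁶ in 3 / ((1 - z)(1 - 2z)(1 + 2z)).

255

Partial fractions give a closed form: a_n = (-1)·1^n + (3)·2^n + (1)·(-2)^n.
At n = 6: a_6 = 255.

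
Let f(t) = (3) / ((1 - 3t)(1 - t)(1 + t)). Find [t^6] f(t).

Partial fractions give a closed form: a_n = (27/8)·3^n + (-3/4)·1^n + (3/8)·(-1)^n.
At n = 6: a_6 = 2460.

2460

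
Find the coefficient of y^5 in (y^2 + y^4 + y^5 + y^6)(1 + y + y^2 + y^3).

3

(y^2 + y^4 + y^5 + y^6) has coefficients 0,0,1,0,1,1 for degrees 0…5.
(1 + y + y^2 + y^3) has coefficients 1,1,1,1,0,0 for degrees 0…5.
[y^5] = 1·1 + 1·1 + 1·1 = 3.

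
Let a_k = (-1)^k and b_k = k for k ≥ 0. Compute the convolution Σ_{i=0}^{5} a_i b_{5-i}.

3

The convolution is the t^5 coefficient of A(t)B(t).
Σ = 1·5 − 1·4 + 1·3 − 1·2 + 1·1 − 1·0 = 3.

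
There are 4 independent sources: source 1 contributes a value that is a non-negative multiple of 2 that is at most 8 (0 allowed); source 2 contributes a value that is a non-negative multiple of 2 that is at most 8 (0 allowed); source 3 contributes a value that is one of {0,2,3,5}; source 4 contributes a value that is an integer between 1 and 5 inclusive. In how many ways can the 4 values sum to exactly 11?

37

The generating function for the choices is (1 + t² + t⁴ + t⁶ + t⁸)·(1 + t² + t⁴ + t⁶ + t⁸)·(1 + t² + t³ + t⁵)·(t + t² + t³ + t⁴ + t⁵); the count is [t¹¹].
(1 + t² + t⁴ + t⁶ + t⁸) has coefficients 1,0,1,0,1,0,1,0,1 for degrees 0…8.
(1 + t² + t⁴ + t⁶ + t⁸) has coefficients 1,0,1,0,1,0,1,0,1,0,0,0 for degrees 0…11.
Multiplying by (1 + t² + t³ + t⁵) gives running coefficients 1,0,2,1,2,2,2,2,2,2,1,2 for degrees 0…11.
Finally multiplying by (t + t² + t³ + t⁴ + t⁵), the product of all factors after the first has coefficients 0,1,1,3,4,6,7,9,9,10,10,9 for degrees 0…11.
[t¹¹] = 1·9 + 1·10 + 1·9 + 1·6 + 1·3 = 37.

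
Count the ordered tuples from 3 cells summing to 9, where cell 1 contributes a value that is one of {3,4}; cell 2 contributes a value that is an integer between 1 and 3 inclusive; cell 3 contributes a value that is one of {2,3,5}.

The generating function for the choices is (z^3 + z^4)·(z + z^2 + z^3)·(z^2 + z^3 + z^5); the count is [z^9].
(z^3 + z^4) has coefficients 0,0,0,1,1 for degrees 0…4.
(z + z^2 + z^3) has coefficients 0,1,1,1,0,0,0,0,0,0 for degrees 0…9.
Finally multiplying by (z^2 + z^3 + z^5), the product of all factors after the first has coefficients 0,0,0,1,2,2,2,1,1,0 for degrees 0…9.
[z^9] = 1·2 + 1·2 = 4.

4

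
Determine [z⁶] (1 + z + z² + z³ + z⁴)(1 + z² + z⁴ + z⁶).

(1 + z + z² + z³ + z⁴) has coefficients 1,1,1,1,1 for degrees 0…4.
(1 + z² + z⁴ + z⁶) has coefficients 1,0,1,0,1,0,1 for degrees 0…6.
[z⁶] = 1·1 + 1·0 + 1·1 + 1·0 + 1·1 = 3.

3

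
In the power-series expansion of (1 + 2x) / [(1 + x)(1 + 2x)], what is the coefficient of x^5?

Partial fractions give a closed form: a_n = (1)·(-1)^n.
At n = 5: a_5 = -1.

-1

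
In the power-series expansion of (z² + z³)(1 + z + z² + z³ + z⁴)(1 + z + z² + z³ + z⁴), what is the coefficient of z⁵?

(z² + z³) has coefficients 0,0,1,1 for degrees 0…3.
(1 + z + z² + z³ + z⁴) has coefficients 1,1,1,1,1,0 for degrees 0…5.
Finally multiplying by (1 + z + z² + z³ + z⁴), the product of all factors after the first has coefficients 1,2,3,4,5,4 for degrees 0…5.
[z⁵] = 1·4 + 1·3 = 7.

7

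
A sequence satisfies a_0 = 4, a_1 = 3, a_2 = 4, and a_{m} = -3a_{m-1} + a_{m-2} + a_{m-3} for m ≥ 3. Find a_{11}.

-74649

The ordinary generating function has denominator 1 + 3t - t^2 - t^3.
Iterating the recurrence: a_0,…,a_{11} = 4, 3, 4, -5, 22, -67, 218, -699, 2248, -7225, 23224, -74649.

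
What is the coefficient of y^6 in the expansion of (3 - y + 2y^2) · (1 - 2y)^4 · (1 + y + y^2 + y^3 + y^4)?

(3 - y + 2y^2) has coefficients 3,-1,2 for degrees 0…2.
(1 - 2y)^4 has coefficients 1,-8,24,-32,16,0,0 for degrees 0…6.
Finally multiplying by (1 + y + y^2 + y^3 + y^4), the product of all factors after the first has coefficients 1,-7,17,-15,1,0,8 for degrees 0…6.
[y^6] = 3·8 − 1·0 + 2·1 = 26.

26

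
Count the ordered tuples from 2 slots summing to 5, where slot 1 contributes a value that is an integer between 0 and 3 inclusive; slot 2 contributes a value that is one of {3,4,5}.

3

The generating function for the choices is (1 + y + y² + y³)·(y³ + y⁴ + y⁵); the count is [y⁵].
(1 + y + y² + y³) has coefficients 1,1,1,1 for degrees 0…3.
(y³ + y⁴ + y⁵) has coefficients 0,0,0,1,1,1 for degrees 0…5.
[y⁵] = 1·1 + 1·1 + 1·1 + 1·0 = 3.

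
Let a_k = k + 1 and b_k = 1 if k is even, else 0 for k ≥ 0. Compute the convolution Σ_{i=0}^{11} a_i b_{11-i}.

42

The convolution is the x^11 coefficient of A(x)B(x).
Σ = 1·0 + 2·1 + 3·0 + 4·1 + 5·0 + 6·1 + 7·0 + 8·1 + 9·0 + 10·1 + 11·0 + 12·1 = 42.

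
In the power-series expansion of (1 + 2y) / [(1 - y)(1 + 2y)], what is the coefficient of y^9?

Partial fractions give a closed form: a_n = (1)·1^n.
At n = 9: a_9 = 1.

1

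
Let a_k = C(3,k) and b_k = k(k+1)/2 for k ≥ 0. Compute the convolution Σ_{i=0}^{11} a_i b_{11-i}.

402

Write out a_i and b_{11-i} for i = 0,…,11 and sum the products.
Σ = 1·66 + 3·55 + 3·45 + 1·36 + 0·28 + 0·21 + 0·15 + 0·10 + 0·6 + 0·3 + 0·1 + 0·0 = 402.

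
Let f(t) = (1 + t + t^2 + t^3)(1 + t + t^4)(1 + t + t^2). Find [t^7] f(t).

3

(1 + t + t^2 + t^3) has coefficients 1,1,1,1 for degrees 0…3.
(1 + t + t^4) has coefficients 1,1,0,0,1,0,0,0 for degrees 0…7.
Finally multiplying by (1 + t + t^2), the product of all factors after the first has coefficients 1,2,2,1,1,1,1,0 for degrees 0…7.
[t^7] = 1·0 + 1·1 + 1·1 + 1·1 = 3.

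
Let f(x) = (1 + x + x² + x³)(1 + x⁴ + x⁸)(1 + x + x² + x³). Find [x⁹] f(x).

4

(1 + x + x² + x³) has coefficients 1,1,1,1 for degrees 0…3.
(1 + x⁴ + x⁸) has coefficients 1,0,0,0,1,0,0,0,1,0 for degrees 0…9.
Finally multiplying by (1 + x + x² + x³), the product of all factors after the first has coefficients 1,1,1,1,1,1,1,1,1,1 for degrees 0…9.
[x⁹] = 1·1 + 1·1 + 1·1 + 1·1 = 4.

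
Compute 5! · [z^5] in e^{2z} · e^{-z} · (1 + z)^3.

136

The EGF product rule gives c_5 = Σ_{k_1+k_2+k_3=5} C(5; k_1,k_2,k_3) · ∏ g_i(k_i), where e^{2z} gives (2)^k; e^{-z} gives (-1)^k; (1+z)^3 gives the falling factorial (3)_k.
g_1(k) for k = 0…5: 1, 2, 4, 8, 16, 32.
g_2(k) for k = 0…5: 1, -1, 1, -1, 1, -1.
g_3(k) for k = 0…5: 1, 3, 6, 6, 0, 0.
First combine the last two factors: h(k) = Σ_j C(k,j)·g_2(j)·g_3(k−j) for k = 0…5: 1, 2, 1, -4, 1, 14.
c_5 = Σ_k C(5,k)·g_1(k)·h(5−k) = 1·1·14 + 5·2·1 + 10·4·(-4) + 10·8·1 + 5·16·2 + 1·32·1 = 14 + 10 − 160 + 80 + 160 + 32 = 136.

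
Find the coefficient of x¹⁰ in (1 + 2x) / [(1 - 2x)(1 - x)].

4093

Partial fractions give a closed form: a_n = (4)·2^n + (-3)·1^n.
At n = 10: a_10 = 4093.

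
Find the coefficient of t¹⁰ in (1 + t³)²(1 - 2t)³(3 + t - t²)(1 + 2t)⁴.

-956

(1 + t³)² has coefficients 1,0,0,2,0,0,1 for degrees 0…6.
(1 - 2t)³ has coefficients 1,-6,12,-8,0,0,0,0,0,0,0 for degrees 0…10.
Multiplying by (3 + t - t²) gives running coefficients 3,-17,29,-6,-20,8,0,0,0,0,0 for degrees 0…10.
Finally multiplying by (1 + 2t)⁴, the product of all factors after the first has coefficients 3,7,-35,-86,132,360,-144,-544,-64,128,0 for degrees 0…10.
[t¹⁰] = 1·0 + 2·(-544) + 1·132 = -956.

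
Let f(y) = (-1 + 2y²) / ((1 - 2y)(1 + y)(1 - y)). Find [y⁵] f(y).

-22

Partial fractions give a closed form: a_n = (-2/3)·2^n + (1/6)·(-1)^n + (-1/2)·1^n.
At n = 5: a_5 = -22.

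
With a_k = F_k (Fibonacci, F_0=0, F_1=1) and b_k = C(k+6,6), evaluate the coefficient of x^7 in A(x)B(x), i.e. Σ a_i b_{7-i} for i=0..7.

The convolution is the x^7 coefficient of A(x)B(x).
Σ = 0·1716 + 1·924 + 1·462 + 2·210 + 3·84 + 5·28 + 8·7 + 13·1 = 2267.

2267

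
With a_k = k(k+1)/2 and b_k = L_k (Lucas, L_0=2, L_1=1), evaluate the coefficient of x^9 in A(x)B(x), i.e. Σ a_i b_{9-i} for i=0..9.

Write out a_i and b_{9-i} for i = 0,…,9 and sum the products.
Σ = 0·76 + 1·47 + 3·29 + 6·18 + 10·11 + 15·7 + 21·4 + 28·3 + 36·1 + 45·2 = 751.

751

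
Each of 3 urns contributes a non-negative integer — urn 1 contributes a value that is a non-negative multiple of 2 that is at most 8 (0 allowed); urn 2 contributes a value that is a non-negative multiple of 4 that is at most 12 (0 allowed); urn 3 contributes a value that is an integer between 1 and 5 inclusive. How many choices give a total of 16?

The generating function for the choices is (1 + z^2 + z^4 + z^6 + z^8)·(1 + z^4 + z^8 + z^12)·(z + z^2 + z^3 + z^4 + z^5); the count is [z^16].
(1 + z^2 + z^4 + z^6 + z^8) has coefficients 1,0,1,0,1,0,1,0,1 for degrees 0…8.
(1 + z^4 + z^8 + z^12) has coefficients 1,0,0,0,1,0,0,0,1,0,0,0,1,0,0,0,0 for degrees 0…16.
Finally multiplying by (z + z^2 + z^3 + z^4 + z^5), the product of all factors after the first has coefficients 0,1,1,1,1,2,1,1,1,2,1,1,1,2,1,1,1 for degrees 0…16.
[z^16] = 1·1 + 1·1 + 1·1 + 1·1 + 1·1 = 5.

5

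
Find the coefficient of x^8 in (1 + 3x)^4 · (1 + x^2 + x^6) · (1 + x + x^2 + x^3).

256

(1 + 3x)^4 has coefficients 1,12,54,108,81 for degrees 0…4.
(1 + x^2 + x^6) has coefficients 1,0,1,0,0,0,1,0,0 for degrees 0…8.
Finally multiplying by (1 + x + x^2 + x^3), the product of all factors after the first has coefficients 1,1,2,2,1,1,1,1,1 for degrees 0…8.
[x^8] = 1·1 + 12·1 + 54·1 + 108·1 + 81·1 = 256.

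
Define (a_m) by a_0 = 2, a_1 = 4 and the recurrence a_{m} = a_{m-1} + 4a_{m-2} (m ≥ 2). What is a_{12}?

137932

The ordinary generating function has denominator 1 - t - 4t^2.
Iterating the recurrence: a_0,…,a_{12} = 2, 4, 12, 28, 76, 188, 492, 1244, 3212, 8188, 21036, 53788, 137932.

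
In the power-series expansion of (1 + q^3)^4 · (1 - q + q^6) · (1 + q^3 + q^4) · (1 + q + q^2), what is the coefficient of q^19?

8

(1 + q^3)^4 has coefficients 1,0,0,4,0,0,6,0,0,4,0,0,1 for degrees 0…12.
(1 - q + q^6) has coefficients 1,-1,0,0,0,0,1,0,0,0,0,0,0,0,0,0,0,0,0,0 for degrees 0…19.
Multiplying by (1 + q^3 + q^4) gives running coefficients 1,-1,0,1,0,-1,1,0,0,1,1,0,0,0,0,0,0,0,0,0 for degrees 0…19.
Finally multiplying by (1 + q + q^2), the product of all factors after the first has coefficients 1,0,0,0,1,0,0,0,1,1,2,2,1,0,0,0,0,0,0,0 for degrees 0…19.
[q^19] = 1·0 + 4·0 + 6·0 + 4·2 + 1·0 = 8.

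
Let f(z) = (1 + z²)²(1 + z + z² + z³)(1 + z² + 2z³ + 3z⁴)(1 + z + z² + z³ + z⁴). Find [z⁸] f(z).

(1 + z²)² has coefficients 1,0,2,0,1 for degrees 0…4.
(1 + z + z² + z³) has coefficients 1,1,1,1,0,0,0,0,0 for degrees 0…8.
Multiplying by (1 + z² + 2z³ + 3z⁴) gives running coefficients 1,1,2,4,6,6,5,3,0 for degrees 0…8.
Finally multiplying by (1 + z + z² + z³ + z⁴), the product of all factors after the first has coefficients 1,2,4,8,14,19,23,24,20 for degrees 0…8.
[z⁸] = 1·20 + 2·23 + 1·14 = 80.

80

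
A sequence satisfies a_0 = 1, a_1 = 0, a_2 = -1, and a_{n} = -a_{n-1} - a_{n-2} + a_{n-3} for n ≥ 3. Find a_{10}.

-13

The ordinary generating function has denominator 1 + t + t^2 - t^3.
Iterating the recurrence: a_0,…,a_{10} = 1, 0, -1, 2, -1, -2, 5, -4, -3, 12, -13.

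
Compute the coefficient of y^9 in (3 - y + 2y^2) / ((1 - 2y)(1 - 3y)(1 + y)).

Partial fractions give a closed form: a_n = (-4)·2^n + (13/2)·3^n + (1/2)·(-1)^n.
At n = 9: a_9 = 125891.

125891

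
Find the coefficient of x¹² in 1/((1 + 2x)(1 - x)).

The denominator gives the recurrence a_n = −a_(n−1) + 2a_(n−2) for n ≥ 2; the numerator fixes a_0 = 1, a_1 = -1.
Iterating: 1, -1, 3, -5, 11, -21, 43, -85, 171, -341, 683, -1365, 2731, so a_12 = 2731.

2731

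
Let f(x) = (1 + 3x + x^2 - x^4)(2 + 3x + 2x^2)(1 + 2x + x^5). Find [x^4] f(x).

(1 + 3x + x^2 - x^4) has coefficients 1,3,1,0,-1 for degrees 0…4.
(2 + 3x + 2x^2) has coefficients 2,3,2,0,0 for degrees 0…4.
Finally multiplying by (1 + 2x + x^5), the product of all factors after the first has coefficients 2,7,8,4,0 for degrees 0…4.
[x^4] = 1·0 + 3·4 + 1·8 − 1·2 = 18.

18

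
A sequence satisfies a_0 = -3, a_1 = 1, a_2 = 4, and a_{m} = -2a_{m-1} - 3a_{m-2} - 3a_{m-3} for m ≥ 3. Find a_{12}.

The ordinary generating function has denominator 1 + 2z + 3z^2 + 3z^3.
Iterating the recurrence: a_0,…,a_{12} = -3, 1, 4, -2, -11, 16, 7, -29, -11, 88, -56, -119, 142.

142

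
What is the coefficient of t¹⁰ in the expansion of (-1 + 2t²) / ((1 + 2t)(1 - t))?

-341

The denominator gives the recurrence a_n = −a_(n−1) + 2a_(n−2) for n ≥ 3; the numerator fixes a_0 = -1, a_1 = 1, a_2 = -1.
Iterating: -1, 1, -1, 3, -5, 11, -21, 43, -85, 171, -341, so a_10 = -341.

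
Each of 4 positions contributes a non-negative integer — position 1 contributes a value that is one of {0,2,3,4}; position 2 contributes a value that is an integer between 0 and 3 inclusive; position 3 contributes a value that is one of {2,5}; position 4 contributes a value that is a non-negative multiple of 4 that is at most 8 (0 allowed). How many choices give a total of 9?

8

The generating function for the choices is (1 + q^2 + q^3 + q^4)·(1 + q + q^2 + q^3)·(q^2 + q^5)·(1 + q^4 + q^8); the count is [q^9].
(1 + q^2 + q^3 + q^4) has coefficients 1,0,1,1,1 for degrees 0…4.
(1 + q + q^2 + q^3) has coefficients 1,1,1,1,0,0,0,0,0,0 for degrees 0…9.
Multiplying by (q^2 + q^5) gives running coefficients 0,0,1,1,1,2,1,1,1,0 for degrees 0…9.
Finally multiplying by (1 + q^4 + q^8), the product of all factors after the first has coefficients 0,0,1,1,1,2,2,2,2,2 for degrees 0…9.
[q^9] = 1·2 + 1·2 + 1·2 + 1·2 = 8.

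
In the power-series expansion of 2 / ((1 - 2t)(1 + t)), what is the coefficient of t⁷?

Partial fractions give a closed form: a_n = (4/3)·2^n + (2/3)·(-1)^n.
At n = 7: a_7 = 170.

170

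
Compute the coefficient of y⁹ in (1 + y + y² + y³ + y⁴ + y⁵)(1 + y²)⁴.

(1 + y + y² + y³ + y⁴ + y⁵) has coefficients 1,1,1,1,1,1 for degrees 0…5.
(1 + y²)⁴ has coefficients 1,0,4,0,6,0,4,0,1,0 for degrees 0…9.
[y⁹] = 1·0 + 1·1 + 1·0 + 1·4 + 1·0 + 1·6 = 11.

11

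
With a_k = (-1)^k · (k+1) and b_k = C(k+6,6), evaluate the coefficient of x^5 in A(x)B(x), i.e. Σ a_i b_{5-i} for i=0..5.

Write out a_i and b_{5-i} for i = 0,…,5 and sum the products.
Σ = 1·462 − 2·210 + 3·84 − 4·28 + 5·7 − 6·1 = 211.

211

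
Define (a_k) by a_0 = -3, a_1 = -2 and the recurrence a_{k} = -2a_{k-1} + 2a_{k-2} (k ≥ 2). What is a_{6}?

-24

The ordinary generating function has denominator 1 + 2q - 2q^2.
Iterating the recurrence: a_0,…,a_{6} = -3, -2, -2, 0, -4, 8, -24.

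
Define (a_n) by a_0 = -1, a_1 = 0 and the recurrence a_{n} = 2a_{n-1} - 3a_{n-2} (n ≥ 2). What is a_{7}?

The ordinary generating function has denominator 1 - 2q + 3q^2.
Iterating the recurrence: a_0,…,a_{7} = -1, 0, 3, 6, 3, -12, -33, -30.

-30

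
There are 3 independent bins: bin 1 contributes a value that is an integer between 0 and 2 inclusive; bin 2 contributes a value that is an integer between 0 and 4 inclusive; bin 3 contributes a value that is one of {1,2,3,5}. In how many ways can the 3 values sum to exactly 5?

10

The generating function for the choices is (1 + x + x²)·(1 + x + x² + x³ + x⁴)·(x + x² + x³ + x⁵); the count is [x⁵].
(1 + x + x²) has coefficients 1,1,1 for degrees 0…2.
(1 + x + x² + x³ + x⁴) has coefficients 1,1,1,1,1,0 for degrees 0…5.
Finally multiplying by (x + x² + x³ + x⁵), the product of all factors after the first has coefficients 0,1,2,3,3,4 for degrees 0…5.
[x⁵] = 1·4 + 1·3 + 1·3 = 10.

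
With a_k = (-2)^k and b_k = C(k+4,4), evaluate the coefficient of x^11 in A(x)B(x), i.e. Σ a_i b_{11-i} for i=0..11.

279

The convolution is the x^11 coefficient of A(x)B(x).
Σ = 1·1365 − 2·1001 + 4·715 − 8·495 + 16·330 − 32·210 + 64·126 − 128·70 + 256·35 − 512·15 + 1024·5 − 2048·1 = 279.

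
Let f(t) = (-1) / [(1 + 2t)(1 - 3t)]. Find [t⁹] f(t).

-11605

Partial fractions give a closed form: a_n = (-2/5)·(-2)^n + (-3/5)·3^n.
At n = 9: a_9 = -11605.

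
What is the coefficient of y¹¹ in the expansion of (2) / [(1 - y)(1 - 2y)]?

8190

Partial fractions give a closed form: a_n = (-2)·1^n + (4)·2^n.
At n = 11: a_11 = 8190.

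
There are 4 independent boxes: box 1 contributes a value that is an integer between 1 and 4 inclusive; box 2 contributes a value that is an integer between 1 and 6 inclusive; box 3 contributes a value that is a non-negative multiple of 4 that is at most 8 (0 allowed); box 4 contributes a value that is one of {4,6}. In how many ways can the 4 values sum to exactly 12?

The generating function for the choices is (z + z^2 + z^3 + z^4)·(z + z^2 + z^3 + z^4 + z^5 + z^6)·(1 + z^4 + z^8)·(z^4 + z^6); the count is [z^12].
(z + z^2 + z^3 + z^4) has coefficients 0,1,1,1,1 for degrees 0…4.
(z + z^2 + z^3 + z^4 + z^5 + z^6) has coefficients 0,1,1,1,1,1,1,0,0,0,0,0,0 for degrees 0…12.
Multiplying by (1 + z^4 + z^8) gives running coefficients 0,1,1,1,1,2,2,1,1,2,2,1,1 for degrees 0…12.
Finally multiplying by (z^4 + z^6), the product of all factors after the first has coefficients 0,0,0,0,0,1,1,2,2,3,3,3,3 for degrees 0…12.
[z^12] = 1·3 + 1·3 + 1·3 + 1·2 = 11.

11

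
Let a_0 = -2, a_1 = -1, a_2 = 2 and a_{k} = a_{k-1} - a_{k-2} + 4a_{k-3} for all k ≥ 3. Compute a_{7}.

-53

The ordinary generating function has denominator 1 - z + z^2 - 4z^3.
Iterating the recurrence: a_0,…,a_{7} = -2, -1, 2, -5, -11, 2, -7, -53.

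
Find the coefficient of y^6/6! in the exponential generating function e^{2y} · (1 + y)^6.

The EGF product rule gives c_6 = Σ_{k_1+k_2=6} C(6; k_1,k_2) · ∏ g_i(k_i), where e^{2y} gives (2)^k; (1+y)^6 gives the falling factorial (6)_k.
g_1(k) for k = 0…6: 1, 2, 4, 8, 16, 32, 64.
g_2(k) for k = 0…6: 1, 6, 30, 120, 360, 720, 720.
c_6 = Σ_k C(6,k)·g_1(k)·g_2(6−k) = 1·1·720 + 6·2·720 + 15·4·360 + 20·8·120 + 15·16·30 + 6·32·6 + 1·64·1 = 720 + 8640 + 21600 + 19200 + 7200 + 1152 + 64 = 58576.

58576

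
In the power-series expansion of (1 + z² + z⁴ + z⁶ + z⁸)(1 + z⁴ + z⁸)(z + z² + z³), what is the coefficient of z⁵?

(1 + z² + z⁴ + z⁶ + z⁸) has coefficients 1,0,1,0,1,0 for degrees 0…5.
(1 + z⁴ + z⁸) has coefficients 1,0,0,0,1,0 for degrees 0…5.
Finally multiplying by (z + z² + z³), the product of all factors after the first has coefficients 0,1,1,1,0,1 for degrees 0…5.
[z⁵] = 1·1 + 1·1 + 1·1 = 3.

3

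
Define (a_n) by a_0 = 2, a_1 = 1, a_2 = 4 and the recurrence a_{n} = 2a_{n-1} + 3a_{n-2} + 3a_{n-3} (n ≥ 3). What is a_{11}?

179819

The ordinary generating function has denominator 1 - 2t - 3t^2 - 3t^3.
Iterating the recurrence: a_0,…,a_{11} = 2, 1, 4, 17, 49, 161, 520, 1670, 5383, 17336, 55831, 179819.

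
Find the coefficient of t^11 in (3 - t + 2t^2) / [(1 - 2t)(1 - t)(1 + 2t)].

3412

Partial fractions give a closed form: a_n = (3)·2^n + (-4/3)·1^n + (4/3)·(-2)^n.
At n = 11: a_11 = 3412.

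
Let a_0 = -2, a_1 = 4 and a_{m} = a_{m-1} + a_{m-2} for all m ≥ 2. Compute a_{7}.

The ordinary generating function has denominator 1 - z - z^2.
Iterating the recurrence: a_0,…,a_{7} = -2, 4, 2, 6, 8, 14, 22, 36.

36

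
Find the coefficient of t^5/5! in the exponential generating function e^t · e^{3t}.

The EGF product rule gives c_5 = Σ_{k_1+k_2=5} C(5; k_1,k_2) · ∏ g_i(k_i), where e^t gives (1)^k; e^{3t} gives (3)^k.
g_1(k) for k = 0…5: 1, 1, 1, 1, 1, 1.
g_2(k) for k = 0…5: 1, 3, 9, 27, 81, 243.
c_5 = Σ_k C(5,k)·g_1(k)·g_2(5−k) = 1·1·243 + 5·1·81 + 10·1·27 + 10·1·9 + 5·1·3 + 1·1·1 = 243 + 405 + 270 + 90 + 15 + 1 = 1024.

1024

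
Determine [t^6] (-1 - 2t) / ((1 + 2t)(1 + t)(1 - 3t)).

-547

Partial fractions give a closed form: a_n = (-1/4)·(-1)^n + (-3/4)·3^n.
At n = 6: a_6 = -547.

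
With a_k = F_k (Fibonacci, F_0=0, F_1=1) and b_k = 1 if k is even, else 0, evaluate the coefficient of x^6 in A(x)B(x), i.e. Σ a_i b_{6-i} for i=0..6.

Write out a_i and b_{6-i} for i = 0,…,6 and sum the products.
Σ = 0·1 + 1·0 + 1·1 + 2·0 + 3·1 + 5·0 + 8·1 = 12.

12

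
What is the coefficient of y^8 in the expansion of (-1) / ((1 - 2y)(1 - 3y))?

-19171

The denominator gives the recurrence a_n = 5a_(n−1) − 6a_(n−2) for n ≥ 3; the numerator fixes a_0 = -1, a_1 = -5, a_2 = -19.
Iterating: -1, -5, -19, -65, -211, -665, -2059, -6305, -19171, so a_8 = -19171.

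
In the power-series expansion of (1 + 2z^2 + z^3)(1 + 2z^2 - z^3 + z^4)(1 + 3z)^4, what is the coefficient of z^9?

(1 + 2z^2 + z^3) has coefficients 1,0,2,1 for degrees 0…3.
(1 + 2z^2 - z^3 + z^4) has coefficients 1,0,2,-1,1,0,0,0,0,0 for degrees 0…9.
Finally multiplying by (1 + 3z)^4, the product of all factors after the first has coefficients 1,12,56,131,178,174,108,27,81,0 for degrees 0…9.
[z^9] = 1·0 + 2·27 + 1·108 = 162.

162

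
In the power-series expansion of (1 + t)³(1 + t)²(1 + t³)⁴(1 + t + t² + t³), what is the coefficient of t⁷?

(1 + t)³ has coefficients 1,3,3,1 for degrees 0…3.
(1 + t)² has coefficients 1,2,1,0,0,0,0,0 for degrees 0…7.
Multiplying by (1 + t³)⁴ gives running coefficients 1,2,1,4,8,4,6,12 for degrees 0…7.
Finally multiplying by (1 + t + t² + t³), the product of all factors after the first has coefficients 1,3,4,8,15,17,22,30 for degrees 0…7.
[t⁷] = 1·30 + 3·22 + 3·17 + 1·15 = 162.

162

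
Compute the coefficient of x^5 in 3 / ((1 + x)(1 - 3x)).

546

Partial fractions give a closed form: a_n = (3/4)·(-1)^n + (9/4)·3^n.
At n = 5: a_5 = 546.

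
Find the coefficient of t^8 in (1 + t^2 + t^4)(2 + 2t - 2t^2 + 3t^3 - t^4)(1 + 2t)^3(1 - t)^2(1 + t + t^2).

(1 + t^2 + t^4) has coefficients 1,0,1,0,1 for degrees 0…4.
(2 + 2t - 2t^2 + 3t^3 - t^4) has coefficients 2,2,-2,3,-1,0,0,0,0 for degrees 0…8.
Multiplying by (1 + 2t)^3 gives running coefficients 2,14,34,31,9,14,12,-8,0 for degrees 0…8.
Multiplying by (1 - t)^2 gives running coefficients 2,10,8,-23,-19,27,-7,-18,28 for degrees 0…8.
Finally multiplying by (1 + t + t^2), the product of all factors after the first has coefficients 2,12,20,-5,-34,-15,1,2,3 for degrees 0…8.
[t^8] = 1·3 + 1·1 + 1·(-34) = -30.

-30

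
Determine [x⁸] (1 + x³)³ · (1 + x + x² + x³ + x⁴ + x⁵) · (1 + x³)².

15

(1 + x³)³ has coefficients 1,0,0,3,0,0,3,0,0 for degrees 0…8.
(1 + x + x² + x³ + x⁴ + x⁵) has coefficients 1,1,1,1,1,1,0,0,0 for degrees 0…8.
Finally multiplying by (1 + x³)², the product of all factors after the first has coefficients 1,1,1,3,3,3,3,3,3 for degrees 0…8.
[x⁸] = 1·3 + 3·3 + 3·1 = 15.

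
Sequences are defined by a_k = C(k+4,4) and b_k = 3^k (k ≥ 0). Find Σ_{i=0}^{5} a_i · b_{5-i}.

1704

The convolution is the t^5 coefficient of A(t)B(t).
Σ = 1·243 + 5·81 + 15·27 + 35·9 + 70·3 + 126·1 = 1704.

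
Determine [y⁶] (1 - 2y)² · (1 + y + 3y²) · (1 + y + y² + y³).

(1 - 2y)² has coefficients 1,-4,4 for degrees 0…2.
(1 + y + 3y²) has coefficients 1,1,3,0,0,0,0 for degrees 0…6.
Finally multiplying by (1 + y + y² + y³), the product of all factors after the first has coefficients 1,2,5,5,4,3,0 for degrees 0…6.
[y⁶] = 1·0 − 4·3 + 4·4 = 4.

4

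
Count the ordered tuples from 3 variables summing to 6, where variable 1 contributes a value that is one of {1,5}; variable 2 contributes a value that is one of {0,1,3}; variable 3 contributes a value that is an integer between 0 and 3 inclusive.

3

The generating function for the choices is (x + x^5)·(1 + x + x^3)·(1 + x + x^2 + x^3); the count is [x^6].
(x + x^5) has coefficients 0,1,0,0,0,1 for degrees 0…5.
(1 + x + x^3) has coefficients 1,1,0,1,0,0,0 for degrees 0…6.
Finally multiplying by (1 + x + x^2 + x^3), the product of all factors after the first has coefficients 1,2,2,3,2,1,1 for degrees 0…6.
[x^6] = 1·1 + 1·2 = 3.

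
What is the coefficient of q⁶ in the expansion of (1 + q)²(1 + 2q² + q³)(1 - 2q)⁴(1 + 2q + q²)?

14

(1 + q)² has coefficients 1,2,1 for degrees 0…2.
(1 + 2q² + q³) has coefficients 1,0,2,1,0,0,0 for degrees 0…6.
Multiplying by (1 - 2q)⁴ gives running coefficients 1,-8,26,-47,56,-40,0 for degrees 0…6.
Finally multiplying by (1 + 2q + q²), the product of all factors after the first has coefficients 1,-6,11,-3,-12,25,-24 for degrees 0…6.
[q⁶] = 1·(-24) + 2·25 + 1·(-12) = 14.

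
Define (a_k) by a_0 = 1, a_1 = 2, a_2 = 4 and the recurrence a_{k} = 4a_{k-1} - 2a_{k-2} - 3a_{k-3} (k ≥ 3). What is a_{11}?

35598

The ordinary generating function has denominator 1 - 4y + 2y^2 + 3y^3.
Iterating the recurrence: a_0,…,a_{11} = 1, 2, 4, 9, 22, 58, 161, 462, 1352, 4001, 11914, 35598.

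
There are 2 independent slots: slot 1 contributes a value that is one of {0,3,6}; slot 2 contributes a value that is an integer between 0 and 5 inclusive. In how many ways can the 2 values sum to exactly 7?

The generating function for the choices is (1 + t^3 + t^6)·(1 + t + t^2 + t^3 + t^4 + t^5); the count is [t^7].
(1 + t^3 + t^6) has coefficients 1,0,0,1,0,0,1 for degrees 0…6.
(1 + t + t^2 + t^3 + t^4 + t^5) has coefficients 1,1,1,1,1,1,0,0 for degrees 0…7.
[t^7] = 1·0 + 1·1 + 1·1 = 2.

2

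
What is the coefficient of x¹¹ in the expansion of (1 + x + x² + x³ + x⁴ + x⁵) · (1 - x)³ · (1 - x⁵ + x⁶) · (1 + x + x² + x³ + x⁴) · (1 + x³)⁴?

-12

(1 + x + x² + x³ + x⁴ + x⁵) has coefficients 1,1,1,1,1,1 for degrees 0…5.
(1 - x)³ has coefficients 1,-3,3,-1,0,0,0,0,0,0,0,0 for degrees 0…11.
Multiplying by (1 - x⁵ + x⁶) gives running coefficients 1,-3,3,-1,0,-1,4,-6,4,-1,0,0 for degrees 0…11.
Multiplying by (1 + x + x² + x³ + x⁴) gives running coefficients 1,-2,1,0,0,-2,5,-4,1,0,1,-3 for degrees 0…11.
Finally multiplying by (1 + x³)⁴, the product of all factors after the first has coefficients 1,-2,1,4,-8,2,11,-16,-1,24,-23,-7 for degrees 0…11.
[x¹¹] = 1·(-7) + 1·(-23) + 1·24 + 1·(-1) + 1·(-16) + 1·11 = -12.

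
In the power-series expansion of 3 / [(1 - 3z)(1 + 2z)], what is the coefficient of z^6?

1389

Partial fractions give a closed form: a_n = (9/5)·3^n + (6/5)·(-2)^n.
At n = 6: a_6 = 1389.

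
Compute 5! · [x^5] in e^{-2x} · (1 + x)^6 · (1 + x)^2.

The EGF product rule gives c_5 = Σ_{k_1+k_2+k_3=5} C(5; k_1,k_2,k_3) · ∏ g_i(k_i), where e^{-2x} gives (-2)^k; (1+x)^6 gives the falling factorial (6)_k; (1+x)^2 gives the falling factorial (2)_k.
g_1(k) for k = 0…5: 1, -2, 4, -8, 16, -32.
g_2(k) for k = 0…5: 1, 6, 30, 120, 360, 720.
g_3(k) for k = 0…5: 1, 2, 2, 0, 0, 0.
First combine the last two factors: h(k) = Σ_j C(k,j)·g_2(j)·g_3(k−j) for k = 0…5: 1, 8, 56, 336, 1680, 6720.
c_5 = Σ_k C(5,k)·g_1(k)·h(5−k) = 1·1·6720 + 5·(-2)·1680 + 10·4·336 + 10·(-8)·56 + 5·16·8 + 1·(-32)·1 = 6720 − 16800 + 13440 − 4480 + 640 − 32 = -512.

-512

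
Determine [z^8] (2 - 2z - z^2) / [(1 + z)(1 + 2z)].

The denominator gives the recurrence a_n = −3a_(n−1) − 2a_(n−2) for n ≥ 3; the numerator fixes a_0 = 2, a_1 = -8, a_2 = 19.
Iterating: 2, -8, 19, -41, 85, -173, 349, -701, 1405, so a_8 = 1405.

1405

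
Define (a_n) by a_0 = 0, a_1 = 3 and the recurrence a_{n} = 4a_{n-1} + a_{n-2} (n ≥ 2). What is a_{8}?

The ordinary generating function has denominator 1 - 4q - q^2.
Iterating the recurrence: a_0,…,a_{8} = 0, 3, 12, 51, 216, 915, 3876, 16419, 69552.

69552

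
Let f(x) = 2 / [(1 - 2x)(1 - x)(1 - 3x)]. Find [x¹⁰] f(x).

The denominator gives the recurrence a_n = 6a_(n−1) − 11a_(n−2) + 6a_(n−3) for n ≥ 3; the numerator fixes a_0 = 2, a_1 = 12, a_2 = 50.
Iterating: 2, 12, 50, 180, 602, 1932, 6050, 18660, 57002, 173052, 523250, so a_10 = 523250.

523250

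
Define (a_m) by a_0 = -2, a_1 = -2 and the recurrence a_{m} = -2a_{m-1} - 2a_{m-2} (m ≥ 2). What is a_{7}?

48

The ordinary generating function has denominator 1 + 2q + 2q^2.
Iterating the recurrence: a_0,…,a_{7} = -2, -2, 8, -12, 8, 8, -32, 48.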